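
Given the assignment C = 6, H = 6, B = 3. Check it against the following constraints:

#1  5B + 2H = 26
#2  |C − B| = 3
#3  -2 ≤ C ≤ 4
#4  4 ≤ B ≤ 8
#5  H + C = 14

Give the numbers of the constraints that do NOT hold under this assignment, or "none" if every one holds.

#1 5B + 2H = 5(3) + 2(6) = 27, not 26  fails
#2 |6 − 3| = 3  holds
#3 C = 6 is outside [-2, 4]  fails
#4 B = 3 is outside [4, 8]  fails
#5 H + C = 6 + 6 = 12, not 14  fails

No — constraints 1, 3, 4, and 5 are not satisfied.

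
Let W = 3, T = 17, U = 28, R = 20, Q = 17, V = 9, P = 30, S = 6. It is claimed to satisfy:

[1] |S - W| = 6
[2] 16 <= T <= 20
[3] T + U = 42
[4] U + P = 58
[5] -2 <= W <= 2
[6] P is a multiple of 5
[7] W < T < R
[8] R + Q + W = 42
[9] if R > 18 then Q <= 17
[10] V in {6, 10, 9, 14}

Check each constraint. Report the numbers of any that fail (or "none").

Constraints 1, 3, 5, and 8 are violated.

[1] |6 - 3| = 3, not 6 — violated.
[2] T = 17 lies in [16, 20] — OK.
[3] T + U = 17 + 28 = 45, not 42 — violated.
[4] U + P = 28 + 30 = 58 — OK.
[5] W = 3 is outside [-2, 2] — violated.
[6] 30 / 5 = 6, so 5 divides 30 — OK.
[7] values 3 < 17 < 20 — OK.
[8] R + Q + W = 20 + 17 + 3 = 40, not 42 — violated.
[9] R = 20 > 18, so we need Q ≤ 17; Q = 17 ≤ 17 — OK.
[10] V = 9 is in {6, 10, 9, 14} — OK.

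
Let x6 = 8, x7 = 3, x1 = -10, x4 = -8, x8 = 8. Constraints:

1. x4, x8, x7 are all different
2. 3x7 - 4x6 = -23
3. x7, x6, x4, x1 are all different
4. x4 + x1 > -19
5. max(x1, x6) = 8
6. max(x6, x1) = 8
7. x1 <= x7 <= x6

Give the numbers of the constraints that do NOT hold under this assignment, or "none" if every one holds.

1. values -8, 8, 3 are pairwise distinct — satisfied.
2. 3x7 - 4x6 = 3(3) - 4(8) = -23 — satisfied.
3. values 3, 8, -8, -10 are pairwise distinct — satisfied.
4. x4 + x1 = -8 + (-10) = -18; -18 > -19 — satisfied.
5. max(-10, 8) = 8 — satisfied.
6. max(8, -10) = 8 — satisfied.
7. values -10 <= 3 <= 8 — satisfied.

None — every constraint holds.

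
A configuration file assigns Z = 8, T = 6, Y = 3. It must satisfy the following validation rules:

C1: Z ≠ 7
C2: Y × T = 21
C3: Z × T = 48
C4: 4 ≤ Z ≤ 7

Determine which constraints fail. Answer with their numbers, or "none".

C1: Z = 8, and 8 ≠ 7  holds
C2: Y × T = 3 × 6 = 18, not 21  fails
C3: Z × T = 8 × 6 = 48  holds
C4: Z = 8 is outside [4, 7]  fails

Violated: 2 and 4.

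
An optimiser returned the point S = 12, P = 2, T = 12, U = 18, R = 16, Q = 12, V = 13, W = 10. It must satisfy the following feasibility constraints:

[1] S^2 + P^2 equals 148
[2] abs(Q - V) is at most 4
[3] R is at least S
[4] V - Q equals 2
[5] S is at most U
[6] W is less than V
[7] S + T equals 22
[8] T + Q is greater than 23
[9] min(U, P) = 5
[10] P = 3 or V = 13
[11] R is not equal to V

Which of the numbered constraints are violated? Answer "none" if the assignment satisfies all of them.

[1] S^2 + P^2 = 12^2 + 2^2 = 144 + 4 = 148  holds
[2] abs(12 - 13) = 1; 1 ≤ 4  holds
[3] R = 16, S = 12; 16 ≥ 12  holds
[4] V - Q = 13 - 12 = 1, not 2  fails
[5] S = 12, U = 18; 12 ≤ 18  holds
[6] W = 10, V = 13; 10 < 13  holds
[7] S + T = 12 + 12 = 24, not 22  fails
[8] T + Q = 12 + 12 = 24; 24 > 23  holds
[9] min(18, 2) = 2, not 5  fails
[10] P = 2 ≠ 3, but V = 13 = 13 (second disjunct)  holds
[11] R = 16, V = 13; distinct  holds

No — constraints 4, 7, and 9 are not satisfied.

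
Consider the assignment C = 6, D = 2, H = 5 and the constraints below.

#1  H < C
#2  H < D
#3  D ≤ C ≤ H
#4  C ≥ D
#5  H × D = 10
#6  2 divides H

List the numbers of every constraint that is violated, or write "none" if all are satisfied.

#1 H = 5, C = 6; 5 < 6  holds
#2 H = 5, D = 2; 5 ≥ 2 (want <)  fails
#3 values 2, 6, 5; C = 6 is not ≤ H = 5  fails
#4 C = 6, D = 2; 6 ≥ 2  holds
#5 H × D = 5 × 2 = 10  holds
#6 5 = 2×2 + 1, so 2 does not divide 5  fails

The assignment fails constraints 2, 3, 6.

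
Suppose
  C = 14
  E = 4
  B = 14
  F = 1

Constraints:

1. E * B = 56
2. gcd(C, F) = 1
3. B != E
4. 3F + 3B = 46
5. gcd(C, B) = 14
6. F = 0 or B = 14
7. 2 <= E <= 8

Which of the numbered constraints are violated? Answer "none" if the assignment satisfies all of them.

1. E * B = 4 * 14 = 56  ✔
2. gcd(14, 1) = 1  ✔
3. B = 14, E = 4; distinct  ✔
4. 3F + 3B = 3(1) + 3(14) = 45, not 46  ✘
5. gcd(14, 14) = 14  ✔
6. F = 1 ≠ 0, but B = 14 = 14 (second disjunct)  ✔
7. E = 4 lies in [2, 8]  ✔

Constraint 4 does not hold.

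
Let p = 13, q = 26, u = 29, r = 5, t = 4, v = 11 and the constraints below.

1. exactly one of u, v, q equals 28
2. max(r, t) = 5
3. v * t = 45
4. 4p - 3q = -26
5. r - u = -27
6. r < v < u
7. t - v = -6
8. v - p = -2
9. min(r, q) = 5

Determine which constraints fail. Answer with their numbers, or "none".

1. u=29, v=11, q=26; 0 of them equal 28, not exactly one — violated.
2. max(5, 4) = 5 — satisfied.
3. v * t = 11 * 4 = 44, not 45 — violated.
4. 4p - 3q = 4(13) - 3(26) = -26 — satisfied.
5. r - u = 5 - 29 = -24, not -27 — violated.
6. values 5 < 11 < 29 — satisfied.
7. t - v = 4 - 11 = -7, not -6 — violated.
8. v - p = 11 - 13 = -2 — satisfied.
9. min(5, 26) = 5 — satisfied.

Violated: 1, 3, 5, 7.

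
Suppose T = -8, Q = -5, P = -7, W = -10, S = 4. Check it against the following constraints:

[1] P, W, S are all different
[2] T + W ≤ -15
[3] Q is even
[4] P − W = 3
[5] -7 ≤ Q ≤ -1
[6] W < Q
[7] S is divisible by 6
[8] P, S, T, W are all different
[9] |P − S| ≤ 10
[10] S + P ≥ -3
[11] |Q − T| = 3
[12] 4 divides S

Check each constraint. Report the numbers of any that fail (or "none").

Constraints 3, 7, and 9 are violated.

[1] values -7, -10, 4 are pairwise distinct — satisfied.
[2] T + W = -8 + (-10) = -18; -18 ≤ -15 — satisfied.
[3] Q = -5 is odd — violated.
[4] P − W = -7 − (-10) = 3 — satisfied.
[5] Q = -5 lies in [-7, -1] — satisfied.
[6] W = -10, Q = -5; -10 < -5 — satisfied.
[7] 4 = 6×0 + 4, so 6 does not divide 4 — violated.
[8] values -7, 4, -8, -10 are pairwise distinct — satisfied.
[9] |-7 − 4| = 11; 11 > 10, exceeds bound 10 — violated.
[10] S + P = 4 + (-7) = -3; -3 ≥ -3 — satisfied.
[11] |-5 − (-8)| = 3 — satisfied.
[12] 4 / 4 = 1, so 4 divides 4 — satisfied.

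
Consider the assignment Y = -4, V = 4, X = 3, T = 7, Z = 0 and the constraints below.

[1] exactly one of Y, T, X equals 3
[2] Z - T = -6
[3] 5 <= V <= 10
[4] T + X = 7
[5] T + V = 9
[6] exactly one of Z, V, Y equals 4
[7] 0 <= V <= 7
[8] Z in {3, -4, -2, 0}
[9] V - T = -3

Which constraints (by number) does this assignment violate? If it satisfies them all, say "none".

Constraints 2, 3, 4, and 5 do not hold.

[1] Y=-4, T=7, X=3; 1 of them equals 3 — holds.
[2] Z - T = 0 - 7 = -7, not -6 — does not hold.
[3] V = 4 is outside [5, 10] — does not hold.
[4] T + X = 7 + 3 = 10, not 7 — does not hold.
[5] T + V = 7 + 4 = 11, not 9 — does not hold.
[6] Z=0, V=4, Y=-4; 1 of them equals 4 — holds.
[7] V = 4 lies in [0, 7] — holds.
[8] Z = 0 is in {3, -4, -2, 0} — holds.
[9] V - T = 4 - 7 = -3 — holds.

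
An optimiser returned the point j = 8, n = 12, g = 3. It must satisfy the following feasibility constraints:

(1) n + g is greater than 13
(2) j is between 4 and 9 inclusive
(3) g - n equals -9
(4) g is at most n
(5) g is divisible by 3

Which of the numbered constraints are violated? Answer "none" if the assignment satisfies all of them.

(1) n + g = 12 + 3 = 15; 15 > 13 — satisfied.
(2) j = 8 lies in [4, 9] — satisfied.
(3) g - n = 3 - 12 = -9 — satisfied.
(4) g = 3, n = 12; 3 ≤ 12 — satisfied.
(5) 3 / 3 = 1, so 3 divides 3 — satisfied.

None — every constraint holds.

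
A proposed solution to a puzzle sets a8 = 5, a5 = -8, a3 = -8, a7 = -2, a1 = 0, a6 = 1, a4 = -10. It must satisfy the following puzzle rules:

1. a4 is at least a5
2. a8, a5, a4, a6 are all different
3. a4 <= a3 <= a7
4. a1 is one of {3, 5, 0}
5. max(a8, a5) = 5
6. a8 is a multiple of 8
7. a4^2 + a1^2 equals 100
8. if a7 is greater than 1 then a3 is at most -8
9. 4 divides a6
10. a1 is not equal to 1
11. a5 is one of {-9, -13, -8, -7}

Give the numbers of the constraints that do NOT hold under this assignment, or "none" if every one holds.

1. a4 = -10, a5 = -8; -10 < -8 (want ≥) — does not hold.
2. values 5, -8, -10, 1 are pairwise distinct — holds.
3. values -10 <= -8 <= -2 — holds.
4. a1 = 0 is in {3, 5, 0} — holds.
5. max(5, -8) = 5 — holds.
6. 5 = 8*0 + 5, so 8 does not divide 5 — does not hold.
7. a4^2 + a1^2 = (-10)^2 + 0^2 = 100 + 0 = 100 — holds.
8. a7 = -2, not > 1; antecedent false, conditional vacuously true — holds.
9. 1 = 4*0 + 1, so 4 does not divide 1 — does not hold.
10. a1 = 0, and 0 ≠ 1 — holds.
11. a5 = -8 is in {-9, -13, -8, -7} — holds.

The assignment fails constraints 1, 6, and 9.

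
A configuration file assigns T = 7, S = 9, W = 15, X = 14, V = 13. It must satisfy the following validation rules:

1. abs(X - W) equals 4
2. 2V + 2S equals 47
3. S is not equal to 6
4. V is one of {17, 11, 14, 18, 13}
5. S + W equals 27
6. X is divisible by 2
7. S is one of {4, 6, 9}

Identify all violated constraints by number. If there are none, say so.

1. abs(14 - 15) = 1, not 4 — violated.
2. 2V + 2S = 2(13) + 2(9) = 44, not 47 — violated.
3. S = 9, and 9 ≠ 6 — satisfied.
4. V = 13 is in {17, 11, 14, 18, 13} — satisfied.
5. S + W = 9 + 15 = 24, not 27 — violated.
6. 14 / 2 = 7, so 2 divides 14 — satisfied.
7. S = 9 is in {4, 6, 9} — satisfied.

Constraints 1, 2, and 5 are violated.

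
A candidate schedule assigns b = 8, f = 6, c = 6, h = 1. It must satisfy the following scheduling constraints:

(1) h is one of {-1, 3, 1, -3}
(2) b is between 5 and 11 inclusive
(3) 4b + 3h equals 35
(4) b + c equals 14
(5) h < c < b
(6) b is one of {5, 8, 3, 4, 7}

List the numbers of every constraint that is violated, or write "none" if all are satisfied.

None — every constraint holds.

(1) h = 1 is in {-1, 3, 1, -3}  holds
(2) b = 8 lies in [5, 11]  holds
(3) 4b + 3h = 4(8) + 3(1) = 35  holds
(4) b + c = 8 + 6 = 14  holds
(5) values 1 < 6 < 8  holds
(6) b = 8 is in {5, 8, 3, 4, 7}  holds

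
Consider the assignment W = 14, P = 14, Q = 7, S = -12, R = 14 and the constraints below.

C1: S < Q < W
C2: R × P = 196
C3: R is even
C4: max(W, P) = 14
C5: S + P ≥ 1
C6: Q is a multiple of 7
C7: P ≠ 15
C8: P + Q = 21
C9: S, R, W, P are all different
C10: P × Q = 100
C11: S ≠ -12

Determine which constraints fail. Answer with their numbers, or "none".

Violated: 9, 10, and 11.

C1: values -12 < 7 < 14 — holds.
C2: R × P = 14 × 14 = 196 — holds.
C3: R = 14 is even — holds.
C4: max(14, 14) = 14 — holds.
C5: S + P = -12 + 14 = 2; 2 ≥ 1 — holds.
C6: 7 / 7 = 1, so 7 divides 7 — holds.
C7: P = 14, and 14 ≠ 15 — holds.
C8: P + Q = 14 + 7 = 21 — holds.
C9: R = W = 14, not all different — fails.
C10: P × Q = 14 × 7 = 98, not 100 — fails.
C11: S = -12, but -12 is required to differ — fails.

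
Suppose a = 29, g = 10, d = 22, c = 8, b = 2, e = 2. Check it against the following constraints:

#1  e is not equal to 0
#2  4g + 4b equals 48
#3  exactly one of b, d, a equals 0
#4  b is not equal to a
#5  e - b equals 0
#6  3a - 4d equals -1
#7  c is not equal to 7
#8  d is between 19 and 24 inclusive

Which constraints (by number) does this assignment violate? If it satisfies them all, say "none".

The assignment fails constraint 3.

#1 e = 2, and 2 ≠ 0  OK
#2 4g + 4b = 4(10) + 4(2) = 48  OK
#3 b=2, d=22, a=29; 0 of them equal 0, not exactly one  FAIL
#4 b = 2, a = 29; distinct  OK
#5 e - b = 2 - 2 = 0  OK
#6 3a - 4d = 3(29) - 4(22) = -1  OK
#7 c = 8, and 8 ≠ 7  OK
#8 d = 22 lies in [19, 24]  OK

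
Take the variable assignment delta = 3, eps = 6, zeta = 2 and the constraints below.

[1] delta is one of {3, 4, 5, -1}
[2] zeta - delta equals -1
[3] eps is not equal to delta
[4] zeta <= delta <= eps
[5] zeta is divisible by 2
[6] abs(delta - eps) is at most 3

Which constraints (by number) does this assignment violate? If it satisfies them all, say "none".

None — every constraint holds.

[1] delta = 3 is in {3, 4, 5, -1}  holds
[2] zeta - delta = 2 - 3 = -1  holds
[3] eps = 6, delta = 3; distinct  holds
[4] values 2 <= 3 <= 6  holds
[5] 2 / 2 = 1, so 2 divides 2  holds
[6] abs(3 - 6) = 3; 3 ≤ 3  holds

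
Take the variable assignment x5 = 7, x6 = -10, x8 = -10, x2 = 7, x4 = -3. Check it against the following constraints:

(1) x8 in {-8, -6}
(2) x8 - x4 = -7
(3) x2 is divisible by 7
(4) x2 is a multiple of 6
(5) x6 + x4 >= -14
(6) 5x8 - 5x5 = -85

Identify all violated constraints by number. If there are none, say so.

(1) x8 = -10 is not in {-8, -6} — does not hold.
(2) x8 - x4 = -10 - (-3) = -7 — holds.
(3) 7 / 7 = 1, so 7 divides 7 — holds.
(4) 7 = 6*1 + 1, so 6 does not divide 7 — does not hold.
(5) x6 + x4 = -10 + (-3) = -13; -13 ≥ -14 — holds.
(6) 5x8 - 5x5 = 5(-10) - 5(7) = -85 — holds.

No — constraints 1 and 4 are not satisfied.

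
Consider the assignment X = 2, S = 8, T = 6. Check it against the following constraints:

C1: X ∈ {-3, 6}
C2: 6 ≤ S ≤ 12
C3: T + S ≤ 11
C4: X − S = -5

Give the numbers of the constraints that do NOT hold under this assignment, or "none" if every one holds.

C1: X = 2 is not in {-3, 6}  ✗
C2: S = 8 lies in [6, 12]  ✓
C3: T + S = 6 + 8 = 14; 14 > 11, bound 11 not met  ✗
C4: X − S = 2 − 8 = -6, not -5  ✗

Violated: 1, 3, and 4.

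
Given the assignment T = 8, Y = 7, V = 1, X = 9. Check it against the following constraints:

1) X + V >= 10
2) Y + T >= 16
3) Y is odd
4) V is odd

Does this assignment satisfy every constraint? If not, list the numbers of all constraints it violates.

1) X + V = 9 + 1 = 10; 10 ≥ 10 — OK.
2) Y + T = 7 + 8 = 15; 15 < 16, bound 16 not met — violated.
3) Y = 7 is odd — OK.
4) V = 1 is odd — OK.

No — constraint 2 is not satisfied.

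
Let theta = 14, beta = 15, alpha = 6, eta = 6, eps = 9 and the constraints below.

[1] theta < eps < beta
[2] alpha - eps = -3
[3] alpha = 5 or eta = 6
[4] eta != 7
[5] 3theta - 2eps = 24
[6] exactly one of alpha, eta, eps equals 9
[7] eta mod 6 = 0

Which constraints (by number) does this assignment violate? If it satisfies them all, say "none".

Violated: 1.

[1] values 14, 9, 15; theta = 14 is not < eps = 9 — does not hold.
[2] alpha - eps = 6 - 9 = -3 — holds.
[3] alpha = 6 ≠ 5, but eta = 6 = 6 (second disjunct) — holds.
[4] eta = 6, and 6 ≠ 7 — holds.
[5] 3theta - 2eps = 3(14) - 2(9) = 24 — holds.
[6] alpha=6, eta=6, eps=9; 1 of them equals 9 — holds.
[7] 6 mod 6 = 0 — holds.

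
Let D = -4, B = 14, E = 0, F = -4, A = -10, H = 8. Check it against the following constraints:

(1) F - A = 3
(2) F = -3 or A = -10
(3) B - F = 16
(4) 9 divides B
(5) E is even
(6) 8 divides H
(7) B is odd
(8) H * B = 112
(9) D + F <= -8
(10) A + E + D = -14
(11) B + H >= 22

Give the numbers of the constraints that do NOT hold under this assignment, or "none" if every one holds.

The assignment fails constraints 1, 3, 4, 7.

(1) F - A = -4 - (-10) = 6, not 3  FAIL
(2) F = -4 ≠ -3, but A = -10 = -10 (second disjunct)  OK
(3) B - F = 14 - (-4) = 18, not 16  FAIL
(4) 14 = 9*1 + 5, so 9 does not divide 14  FAIL
(5) E = 0 is even  OK
(6) 8 / 8 = 1, so 8 divides 8  OK
(7) B = 14 is even  FAIL
(8) H * B = 8 * 14 = 112  OK
(9) D + F = -4 + (-4) = -8; -8 ≤ -8  OK
(10) A + E + D = -10 + 0 + (-4) = -14  OK
(11) B + H = 14 + 8 = 22; 22 ≥ 22  OK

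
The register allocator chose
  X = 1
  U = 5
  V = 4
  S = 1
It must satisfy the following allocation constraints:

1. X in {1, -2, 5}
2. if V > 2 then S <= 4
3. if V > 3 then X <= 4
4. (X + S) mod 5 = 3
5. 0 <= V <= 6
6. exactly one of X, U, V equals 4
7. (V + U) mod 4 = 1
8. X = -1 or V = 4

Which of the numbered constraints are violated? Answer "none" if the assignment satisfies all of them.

1. X = 1 is in {1, -2, 5}  yes
2. V = 4 > 2, so we need S ≤ 4; S = 1 ≤ 4  yes
3. V = 4 > 3, so we need X ≤ 4; X = 1 ≤ 4  yes
4. X + S = 2; 2 mod 5 = 2, not 3  no
5. V = 4 lies in [0, 6]  yes
6. X=1, U=5, V=4; 1 of them equals 4  yes
7. V + U = 9; 9 mod 4 = 1  yes
8. X = 1 ≠ -1, but V = 4 = 4 (second disjunct)  yes

Violated: 4.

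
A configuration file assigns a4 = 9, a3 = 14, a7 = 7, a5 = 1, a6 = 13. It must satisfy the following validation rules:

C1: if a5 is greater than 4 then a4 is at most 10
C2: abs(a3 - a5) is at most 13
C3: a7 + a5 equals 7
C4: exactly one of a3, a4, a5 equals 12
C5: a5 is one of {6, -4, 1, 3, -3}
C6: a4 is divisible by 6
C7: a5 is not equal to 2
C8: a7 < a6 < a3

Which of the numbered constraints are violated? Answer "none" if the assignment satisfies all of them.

C1: a5 = 1, not > 4; antecedent false, conditional vacuously true — OK.
C2: abs(14 - 1) = 13; 13 ≤ 13 — OK.
C3: a7 + a5 = 7 + 1 = 8, not 7 — violated.
C4: a3=14, a4=9, a5=1; 0 of them equal 12, not exactly one — violated.
C5: a5 = 1 is in {6, -4, 1, 3, -3} — OK.
C6: 9 = 6*1 + 3, so 6 does not divide 9 — violated.
C7: a5 = 1, and 1 ≠ 2 — OK.
C8: values 7 < 13 < 14 — OK.

No — constraints 3, 4, and 6 are not satisfied.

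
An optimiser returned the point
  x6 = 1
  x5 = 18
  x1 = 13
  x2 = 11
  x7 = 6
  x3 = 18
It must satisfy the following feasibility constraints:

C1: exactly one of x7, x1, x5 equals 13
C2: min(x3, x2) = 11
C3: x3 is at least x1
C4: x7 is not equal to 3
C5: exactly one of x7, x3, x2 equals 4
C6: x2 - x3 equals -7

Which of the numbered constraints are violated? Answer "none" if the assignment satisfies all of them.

The assignment fails constraint 5.

C1: x7=6, x1=13, x5=18; 1 of them equals 13 — OK.
C2: min(18, 11) = 11 — OK.
C3: x3 = 18, x1 = 13; 18 ≥ 13 — OK.
C4: x7 = 6, and 6 ≠ 3 — OK.
C5: x7=6, x3=18, x2=11; 0 of them equal 4, not exactly one — violated.
C6: x2 - x3 = 11 - 18 = -7 — OK.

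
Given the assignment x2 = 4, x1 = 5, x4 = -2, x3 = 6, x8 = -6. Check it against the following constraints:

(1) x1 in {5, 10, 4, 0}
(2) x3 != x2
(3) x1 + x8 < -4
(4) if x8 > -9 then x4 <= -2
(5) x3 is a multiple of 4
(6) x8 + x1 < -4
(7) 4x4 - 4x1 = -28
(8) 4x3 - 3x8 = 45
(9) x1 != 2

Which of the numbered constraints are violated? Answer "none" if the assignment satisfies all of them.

Constraints 3, 5, 6, and 8 do not hold.

(1) x1 = 5 is in {5, 10, 4, 0}  holds
(2) x3 = 6, x2 = 4; distinct  holds
(3) x1 + x8 = 5 + (-6) = -1; -1 ≥ -4, bound -4 not met  fails
(4) x8 = -6 > -9, so we need x4 ≤ -2; x4 = -2 ≤ -2  holds
(5) 6 = 4*1 + 2, so 4 does not divide 6  fails
(6) x8 + x1 = -6 + 5 = -1; -1 ≥ -4, bound -4 not met  fails
(7) 4x4 - 4x1 = 4(-2) - 4(5) = -28  holds
(8) 4x3 - 3x8 = 4(6) - 3(-6) = 42, not 45  fails
(9) x1 = 5, and 5 ≠ 2  holds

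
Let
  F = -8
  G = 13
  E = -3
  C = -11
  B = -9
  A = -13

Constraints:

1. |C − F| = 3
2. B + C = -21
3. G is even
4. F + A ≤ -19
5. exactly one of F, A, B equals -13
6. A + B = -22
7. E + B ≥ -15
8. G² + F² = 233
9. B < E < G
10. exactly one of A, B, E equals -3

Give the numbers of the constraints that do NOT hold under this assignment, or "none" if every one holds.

No — constraints 2, 3 are not satisfied.

1. |-11 − (-8)| = 3 — holds.
2. B + C = -9 + (-11) = -20, not -21 — does not hold.
3. G = 13 is odd — does not hold.
4. F + A = -8 + (-13) = -21; -21 ≤ -19 — holds.
5. F=-8, A=-13, B=-9; 1 of them equals -13 — holds.
6. A + B = -13 + (-9) = -22 — holds.
7. E + B = -3 + (-9) = -12; -12 ≥ -15 — holds.
8. G² + F² = 13² + (-8)² = 169 + 64 = 233 — holds.
9. values -9 < -3 < 13 — holds.
10. A=-13, B=-9, E=-3; 1 of them equals -3 — holds.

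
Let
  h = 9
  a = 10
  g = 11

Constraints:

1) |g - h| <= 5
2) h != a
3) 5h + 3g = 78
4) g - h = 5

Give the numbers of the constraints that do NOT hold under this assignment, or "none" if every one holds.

1) |11 - 9| = 2; 2 ≤ 5 — OK.
2) h = 9, a = 10; distinct — OK.
3) 5h + 3g = 5(9) + 3(11) = 78 — OK.
4) g - h = 11 - 9 = 2, not 5 — violated.

The assignment fails constraint 4.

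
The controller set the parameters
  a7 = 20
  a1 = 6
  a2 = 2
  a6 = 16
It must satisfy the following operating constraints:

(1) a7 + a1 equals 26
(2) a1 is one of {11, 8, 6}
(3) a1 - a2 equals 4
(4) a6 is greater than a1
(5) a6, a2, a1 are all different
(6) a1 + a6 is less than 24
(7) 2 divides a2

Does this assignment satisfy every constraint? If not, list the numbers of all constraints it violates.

(1) a7 + a1 = 20 + 6 = 26 — satisfied.
(2) a1 = 6 is in {11, 8, 6} — satisfied.
(3) a1 - a2 = 6 - 2 = 4 — satisfied.
(4) a6 = 16, a1 = 6; 16 > 6 — satisfied.
(5) values 16, 2, 6 are pairwise distinct — satisfied.
(6) a1 + a6 = 6 + 16 = 22; 22 < 24 — satisfied.
(7) 2 / 2 = 1, so 2 divides 2 — satisfied.

None — every constraint holds.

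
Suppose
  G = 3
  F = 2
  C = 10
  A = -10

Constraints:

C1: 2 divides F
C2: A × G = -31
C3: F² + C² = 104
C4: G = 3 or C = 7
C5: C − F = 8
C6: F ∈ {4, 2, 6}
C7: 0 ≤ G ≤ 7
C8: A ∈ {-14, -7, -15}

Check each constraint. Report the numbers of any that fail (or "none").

C1: 2 / 2 = 1, so 2 divides 2 — OK.
C2: A × G = -10 × 3 = -30, not -31 — violated.
C3: F² + C² = 2² + 10² = 4 + 100 = 104 — OK.
C4: G = 3 = 3 (first disjunct) — OK.
C5: C − F = 10 − 2 = 8 — OK.
C6: F = 2 is in {4, 2, 6} — OK.
C7: G = 3 lies in [0, 7] — OK.
C8: A = -10 is not in {-14, -7, -15} — violated.

Constraints 2, 8 are violated.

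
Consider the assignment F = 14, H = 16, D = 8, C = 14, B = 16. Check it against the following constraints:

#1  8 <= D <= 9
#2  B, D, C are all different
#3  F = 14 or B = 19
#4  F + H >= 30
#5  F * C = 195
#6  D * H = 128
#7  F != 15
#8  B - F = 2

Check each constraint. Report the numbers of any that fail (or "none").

#1 D = 8 lies in [8, 9]  yes
#2 values 16, 8, 14 are pairwise distinct  yes
#3 F = 14 = 14 (first disjunct)  yes
#4 F + H = 14 + 16 = 30; 30 ≥ 30  yes
#5 F * C = 14 * 14 = 196, not 195  no
#6 D * H = 8 * 16 = 128  yes
#7 F = 14, and 14 ≠ 15  yes
#8 B - F = 16 - 14 = 2  yes

Violated: 5.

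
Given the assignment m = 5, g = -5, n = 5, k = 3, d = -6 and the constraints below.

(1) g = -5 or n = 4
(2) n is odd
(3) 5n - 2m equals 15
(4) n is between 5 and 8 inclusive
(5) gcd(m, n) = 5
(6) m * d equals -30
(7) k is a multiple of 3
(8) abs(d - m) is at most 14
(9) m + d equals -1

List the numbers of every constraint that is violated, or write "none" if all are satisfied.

None — every constraint holds.

(1) g = -5 = -5 (first disjunct) — holds.
(2) n = 5 is odd — holds.
(3) 5n - 2m = 5(5) - 2(5) = 15 — holds.
(4) n = 5 lies in [5, 8] — holds.
(5) gcd(5, 5) = 5 — holds.
(6) m * d = 5 * (-6) = -30 — holds.
(7) 3 / 3 = 1, so 3 divides 3 — holds.
(8) abs(-6 - 5) = 11; 11 ≤ 14 — holds.
(9) m + d = 5 + (-6) = -1 — holds.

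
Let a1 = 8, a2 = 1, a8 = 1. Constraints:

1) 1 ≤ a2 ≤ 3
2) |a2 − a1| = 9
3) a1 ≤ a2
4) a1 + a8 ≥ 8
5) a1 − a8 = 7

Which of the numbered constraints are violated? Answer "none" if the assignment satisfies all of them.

Constraints 2 and 3 do not hold.

1) a2 = 1 lies in [1, 3] — holds.
2) |1 − 8| = 7, not 9 — fails.
3) a1 = 8, a2 = 1; 8 > 1 (want ≤) — fails.
4) a1 + a8 = 8 + 1 = 9; 9 ≥ 8 — holds.
5) a1 − a8 = 8 − 1 = 7 — holds.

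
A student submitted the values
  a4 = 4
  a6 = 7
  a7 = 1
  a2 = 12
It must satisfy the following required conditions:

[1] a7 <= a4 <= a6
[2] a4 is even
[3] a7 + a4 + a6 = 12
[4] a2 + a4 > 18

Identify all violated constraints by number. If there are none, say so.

[1] values 1 <= 4 <= 7 — OK.
[2] a4 = 4 is even — OK.
[3] a7 + a4 + a6 = 1 + 4 + 7 = 12 — OK.
[4] a2 + a4 = 12 + 4 = 16; 16 ≤ 18, bound 18 not met — violated.

The assignment fails constraint 4.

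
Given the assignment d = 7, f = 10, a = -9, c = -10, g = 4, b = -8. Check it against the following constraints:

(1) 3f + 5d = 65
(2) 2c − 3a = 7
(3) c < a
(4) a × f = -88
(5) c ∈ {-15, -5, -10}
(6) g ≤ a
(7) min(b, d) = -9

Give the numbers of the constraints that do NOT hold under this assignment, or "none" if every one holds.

(1) 3f + 5d = 3(10) + 5(7) = 65  yes
(2) 2c − 3a = 2(-10) − 3(-9) = 7  yes
(3) c = -10, a = -9; -10 < -9  yes
(4) a × f = -9 × 10 = -90, not -88  no
(5) c = -10 is in {-15, -5, -10}  yes
(6) g = 4, a = -9; 4 > -9 (want ≤)  no
(7) min(-8, 7) = -8, not -9  no

Constraints 4, 6, and 7 are violated.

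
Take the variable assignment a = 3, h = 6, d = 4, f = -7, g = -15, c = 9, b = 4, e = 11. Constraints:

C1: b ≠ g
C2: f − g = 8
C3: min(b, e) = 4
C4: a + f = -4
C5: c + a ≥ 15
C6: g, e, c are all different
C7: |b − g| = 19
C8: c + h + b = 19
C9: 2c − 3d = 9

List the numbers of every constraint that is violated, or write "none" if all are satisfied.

C1: b = 4, g = -15; distinct  holds
C2: f − g = -7 − (-15) = 8  holds
C3: min(4, 11) = 4  holds
C4: a + f = 3 + (-7) = -4  holds
C5: c + a = 9 + 3 = 12; 12 < 15, bound 15 not met  fails
C6: values -15, 11, 9 are pairwise distinct  holds
C7: |4 − (-15)| = 19  holds
C8: c + h + b = 9 + 6 + 4 = 19  holds
C9: 2c − 3d = 2(9) − 3(4) = 6, not 9  fails

The assignment fails constraints 5 and 9.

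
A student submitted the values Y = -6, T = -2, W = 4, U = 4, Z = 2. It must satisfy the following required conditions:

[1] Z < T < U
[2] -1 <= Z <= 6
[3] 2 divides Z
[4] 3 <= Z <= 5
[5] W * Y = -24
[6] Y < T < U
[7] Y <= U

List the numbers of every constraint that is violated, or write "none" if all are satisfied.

[1] values 2, -2, 4; Z = 2 is not < T = -2 — fails.
[2] Z = 2 lies in [-1, 6] — holds.
[3] 2 / 2 = 1, so 2 divides 2 — holds.
[4] Z = 2 is outside [3, 5] — fails.
[5] W * Y = 4 * (-6) = -24 — holds.
[6] values -6 < -2 < 4 — holds.
[7] Y = -6, U = 4; -6 ≤ 4 — holds.

Violated: 1, 4.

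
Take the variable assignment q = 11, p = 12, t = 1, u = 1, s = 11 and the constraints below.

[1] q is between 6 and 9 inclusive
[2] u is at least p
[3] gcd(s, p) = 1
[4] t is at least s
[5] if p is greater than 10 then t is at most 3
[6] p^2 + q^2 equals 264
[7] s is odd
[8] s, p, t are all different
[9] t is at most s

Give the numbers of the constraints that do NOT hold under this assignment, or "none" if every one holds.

The assignment fails constraints 1, 2, 4, 6.

[1] q = 11 is outside [6, 9] — violated.
[2] u = 1, p = 12; 1 < 12 (want ≥) — violated.
[3] gcd(11, 12) = 1 — OK.
[4] t = 1, s = 11; 1 < 11 (want ≥) — violated.
[5] p = 12 > 10, so we need t ≤ 3; t = 1 ≤ 3 — OK.
[6] p^2 + q^2 = 12^2 + 11^2 = 144 + 121 = 265, not 264 — violated.
[7] s = 11 is odd — OK.
[8] values 11, 12, 1 are pairwise distinct — OK.
[9] t = 1, s = 11; 1 ≤ 11 — OK.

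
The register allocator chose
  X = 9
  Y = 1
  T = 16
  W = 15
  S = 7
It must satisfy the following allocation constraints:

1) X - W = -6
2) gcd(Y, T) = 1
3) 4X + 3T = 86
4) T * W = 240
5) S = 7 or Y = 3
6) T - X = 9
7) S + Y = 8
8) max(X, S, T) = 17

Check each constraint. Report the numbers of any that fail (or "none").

1) X - W = 9 - 15 = -6  OK
2) gcd(1, 16) = 1  OK
3) 4X + 3T = 4(9) + 3(16) = 84, not 86  FAIL
4) T * W = 16 * 15 = 240  OK
5) S = 7 = 7 (first disjunct)  OK
6) T - X = 16 - 9 = 7, not 9  FAIL
7) S + Y = 7 + 1 = 8  OK
8) max(9, 7, 16) = 16, not 17  FAIL

Constraints 3, 6, and 8 are violated.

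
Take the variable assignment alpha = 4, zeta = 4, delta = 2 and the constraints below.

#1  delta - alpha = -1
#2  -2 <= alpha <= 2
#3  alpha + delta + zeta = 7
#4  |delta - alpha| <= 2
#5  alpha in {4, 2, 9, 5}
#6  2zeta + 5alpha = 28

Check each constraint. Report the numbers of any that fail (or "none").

Constraints 1, 2, 3 do not hold.

#1 delta - alpha = 2 - 4 = -2, not -1 — does not hold.
#2 alpha = 4 is outside [-2, 2] — does not hold.
#3 alpha + delta + zeta = 4 + 2 + 4 = 10, not 7 — does not hold.
#4 |2 - 4| = 2; 2 ≤ 2 — holds.
#5 alpha = 4 is in {4, 2, 9, 5} — holds.
#6 2zeta + 5alpha = 2(4) + 5(4) = 28 — holds.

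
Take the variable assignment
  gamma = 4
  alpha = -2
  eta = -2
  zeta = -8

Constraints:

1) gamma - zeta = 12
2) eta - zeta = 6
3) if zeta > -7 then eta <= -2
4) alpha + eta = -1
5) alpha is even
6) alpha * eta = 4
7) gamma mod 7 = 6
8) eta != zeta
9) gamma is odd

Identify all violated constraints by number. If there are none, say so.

1) gamma - zeta = 4 - (-8) = 12 — satisfied.
2) eta - zeta = -2 - (-8) = 6 — satisfied.
3) zeta = -8, not > -7; antecedent false, conditional vacuously true — satisfied.
4) alpha + eta = -2 + (-2) = -4, not -1 — violated.
5) alpha = -2 is even — satisfied.
6) alpha * eta = -2 * (-2) = 4 — satisfied.
7) 4 mod 7 = 4, not 6 — violated.
8) eta = -2, zeta = -8; distinct — satisfied.
9) gamma = 4 is even — violated.

The assignment fails constraints 4, 7, and 9.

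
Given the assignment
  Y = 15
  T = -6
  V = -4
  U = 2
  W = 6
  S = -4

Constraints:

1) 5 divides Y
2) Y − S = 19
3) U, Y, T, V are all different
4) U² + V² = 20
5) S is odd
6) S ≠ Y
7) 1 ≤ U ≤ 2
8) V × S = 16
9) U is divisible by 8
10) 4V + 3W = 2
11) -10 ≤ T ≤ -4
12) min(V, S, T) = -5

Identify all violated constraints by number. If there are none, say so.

1) 15 / 5 = 3, so 5 divides 15 — OK.
2) Y − S = 15 − (-4) = 19 — OK.
3) values 2, 15, -6, -4 are pairwise distinct — OK.
4) U² + V² = 2² + (-4)² = 4 + 16 = 20 — OK.
5) S = -4 is even — violated.
6) S = -4, Y = 15; distinct — OK.
7) U = 2 lies in [1, 2] — OK.
8) V × S = -4 × (-4) = 16 — OK.
9) 2 = 8×0 + 2, so 8 does not divide 2 — violated.
10) 4V + 3W = 4(-4) + 3(6) = 2 — OK.
11) T = -6 lies in [-10, -4] — OK.
12) min(-4, -4, -6) = -6, not -5 — violated.

Constraints 5, 9, and 12 do not hold.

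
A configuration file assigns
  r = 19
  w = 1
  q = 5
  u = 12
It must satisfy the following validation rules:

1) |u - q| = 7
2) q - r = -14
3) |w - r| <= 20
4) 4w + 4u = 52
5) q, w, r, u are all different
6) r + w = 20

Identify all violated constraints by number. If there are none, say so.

Yes — all constraints hold.

1) |12 - 5| = 7 — OK.
2) q - r = 5 - 19 = -14 — OK.
3) |1 - 19| = 18; 18 ≤ 20 — OK.
4) 4w + 4u = 4(1) + 4(12) = 52 — OK.
5) values 5, 1, 19, 12 are pairwise distinct — OK.
6) r + w = 19 + 1 = 20 — OK.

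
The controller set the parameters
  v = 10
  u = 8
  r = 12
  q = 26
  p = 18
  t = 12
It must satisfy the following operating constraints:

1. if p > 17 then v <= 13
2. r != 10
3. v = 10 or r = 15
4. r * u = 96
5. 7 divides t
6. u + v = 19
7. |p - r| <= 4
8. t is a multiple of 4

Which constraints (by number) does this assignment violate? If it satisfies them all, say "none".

The assignment fails constraints 5, 6, and 7.

1. p = 18 > 17, so we need v ≤ 13; v = 10 ≤ 13  yes
2. r = 12, and 12 ≠ 10  yes
3. v = 10 = 10 (first disjunct)  yes
4. r * u = 12 * 8 = 96  yes
5. 12 = 7*1 + 5, so 7 does not divide 12  no
6. u + v = 8 + 10 = 18, not 19  no
7. |18 - 12| = 6; 6 > 4, exceeds bound 4  no
8. 12 / 4 = 3, so 4 divides 12  yes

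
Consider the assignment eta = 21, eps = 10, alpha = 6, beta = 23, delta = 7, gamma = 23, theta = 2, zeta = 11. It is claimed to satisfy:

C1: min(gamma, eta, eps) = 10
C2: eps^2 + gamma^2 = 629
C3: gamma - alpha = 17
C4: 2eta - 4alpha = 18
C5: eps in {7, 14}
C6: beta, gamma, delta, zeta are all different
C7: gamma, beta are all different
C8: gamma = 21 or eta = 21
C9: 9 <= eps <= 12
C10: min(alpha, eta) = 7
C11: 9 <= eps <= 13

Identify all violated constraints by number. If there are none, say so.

C1: min(23, 21, 10) = 10 — satisfied.
C2: eps^2 + gamma^2 = 10^2 + 23^2 = 100 + 529 = 629 — satisfied.
C3: gamma - alpha = 23 - 6 = 17 — satisfied.
C4: 2eta - 4alpha = 2(21) - 4(6) = 18 — satisfied.
C5: eps = 10 is not in {7, 14} — violated.
C6: beta = gamma = 23, not all different — violated.
C7: gamma = beta = 23, not all different — violated.
C8: gamma = 23 ≠ 21, but eta = 21 = 21 (second disjunct) — satisfied.
C9: eps = 10 lies in [9, 12] — satisfied.
C10: min(6, 21) = 6, not 7 — violated.
C11: eps = 10 lies in [9, 13] — satisfied.

No — constraints 5, 6, 7, and 10 are not satisfied.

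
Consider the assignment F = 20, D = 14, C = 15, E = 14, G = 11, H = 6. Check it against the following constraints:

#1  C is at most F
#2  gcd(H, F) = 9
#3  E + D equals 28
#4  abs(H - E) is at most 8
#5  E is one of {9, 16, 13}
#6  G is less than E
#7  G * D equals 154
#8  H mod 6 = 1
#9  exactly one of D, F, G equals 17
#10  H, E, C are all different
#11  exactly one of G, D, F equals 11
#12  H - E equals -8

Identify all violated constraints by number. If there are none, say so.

Violated: 2, 5, 8, 9.

#1 C = 15, F = 20; 15 ≤ 20 — satisfied.
#2 gcd(6, 20) = 2, not 9 — violated.
#3 E + D = 14 + 14 = 28 — satisfied.
#4 abs(6 - 14) = 8; 8 ≤ 8 — satisfied.
#5 E = 14 is not in {9, 16, 13} — violated.
#6 G = 11, E = 14; 11 < 14 — satisfied.
#7 G * D = 11 * 14 = 154 — satisfied.
#8 6 mod 6 = 0, not 1 — violated.
#9 D=14, F=20, G=11; 0 of them equal 17, not exactly one — violated.
#10 values 6, 14, 15 are pairwise distinct — satisfied.
#11 G=11, D=14, F=20; 1 of them equals 11 — satisfied.
#12 H - E = 6 - 14 = -8 — satisfied.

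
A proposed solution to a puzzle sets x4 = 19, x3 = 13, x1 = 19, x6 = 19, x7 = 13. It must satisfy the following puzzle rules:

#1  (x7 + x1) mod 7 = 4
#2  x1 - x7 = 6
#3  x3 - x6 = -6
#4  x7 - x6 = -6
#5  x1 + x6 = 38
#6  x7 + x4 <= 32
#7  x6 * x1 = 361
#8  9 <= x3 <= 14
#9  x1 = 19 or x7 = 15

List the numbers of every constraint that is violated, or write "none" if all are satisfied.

The assignment satisfies every constraint.

#1 x7 + x1 = 32; 32 mod 7 = 4 — holds.
#2 x1 - x7 = 19 - 13 = 6 — holds.
#3 x3 - x6 = 13 - 19 = -6 — holds.
#4 x7 - x6 = 13 - 19 = -6 — holds.
#5 x1 + x6 = 19 + 19 = 38 — holds.
#6 x7 + x4 = 13 + 19 = 32; 32 ≤ 32 — holds.
#7 x6 * x1 = 19 * 19 = 361 — holds.
#8 x3 = 13 lies in [9, 14] — holds.
#9 x1 = 19 = 19 (first disjunct) — holds.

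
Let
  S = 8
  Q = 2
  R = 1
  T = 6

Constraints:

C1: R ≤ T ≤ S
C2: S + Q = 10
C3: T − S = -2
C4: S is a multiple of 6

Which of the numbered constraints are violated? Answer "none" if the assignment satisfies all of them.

C1: values 1 ≤ 6 ≤ 8  true
C2: S + Q = 8 + 2 = 10  true
C3: T − S = 6 − 8 = -2  true
C4: 8 = 6×1 + 2, so 6 does not divide 8  false

Constraint 4 does not hold.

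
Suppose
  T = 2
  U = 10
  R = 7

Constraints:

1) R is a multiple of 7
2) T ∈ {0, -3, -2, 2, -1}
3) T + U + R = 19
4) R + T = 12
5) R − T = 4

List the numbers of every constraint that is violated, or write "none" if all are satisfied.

1) 7 / 7 = 1, so 7 divides 7 — holds.
2) T = 2 is in {0, -3, -2, 2, -1} — holds.
3) T + U + R = 2 + 10 + 7 = 19 — holds.
4) R + T = 7 + 2 = 9, not 12 — does not hold.
5) R − T = 7 − 2 = 5, not 4 — does not hold.

Constraints 4, 5 do not hold.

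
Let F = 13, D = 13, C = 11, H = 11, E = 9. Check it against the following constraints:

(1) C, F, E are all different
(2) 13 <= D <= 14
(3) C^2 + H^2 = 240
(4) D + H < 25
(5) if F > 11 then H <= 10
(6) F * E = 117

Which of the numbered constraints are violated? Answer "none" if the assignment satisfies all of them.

(1) values 11, 13, 9 are pairwise distinct  ✓
(2) D = 13 lies in [13, 14]  ✓
(3) C^2 + H^2 = 11^2 + 11^2 = 121 + 121 = 242, not 240  ✗
(4) D + H = 13 + 11 = 24; 24 < 25  ✓
(5) F = 13 > 11, so we need H ≤ 10; but H = 11 > 10  ✗
(6) F * E = 13 * 9 = 117  ✓

Constraints 3, 5 do not hold.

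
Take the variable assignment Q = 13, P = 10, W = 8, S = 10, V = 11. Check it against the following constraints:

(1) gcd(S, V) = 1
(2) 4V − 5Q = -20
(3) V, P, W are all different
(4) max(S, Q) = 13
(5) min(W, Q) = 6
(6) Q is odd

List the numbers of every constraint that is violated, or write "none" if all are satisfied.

Violated: 2 and 5.

(1) gcd(10, 11) = 1 — holds.
(2) 4V − 5Q = 4(11) − 5(13) = -21, not -20 — fails.
(3) values 11, 10, 8 are pairwise distinct — holds.
(4) max(10, 13) = 13 — holds.
(5) min(8, 13) = 8, not 6 — fails.
(6) Q = 13 is odd — holds.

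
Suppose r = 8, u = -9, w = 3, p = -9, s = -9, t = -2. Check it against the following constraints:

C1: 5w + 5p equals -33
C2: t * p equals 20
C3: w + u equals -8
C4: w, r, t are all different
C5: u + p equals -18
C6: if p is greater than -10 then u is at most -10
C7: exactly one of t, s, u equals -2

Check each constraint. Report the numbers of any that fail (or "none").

C1: 5w + 5p = 5(3) + 5(-9) = -30, not -33 — violated.
C2: t * p = -2 * (-9) = 18, not 20 — violated.
C3: w + u = 3 + (-9) = -6, not -8 — violated.
C4: values 3, 8, -2 are pairwise distinct — satisfied.
C5: u + p = -9 + (-9) = -18 — satisfied.
C6: p = -9 > -10, so we need u ≤ -10; but u = -9 > -10 — violated.
C7: t=-2, s=-9, u=-9; 1 of them equals -2 — satisfied.

Constraints 1, 2, 3, 6 are violated.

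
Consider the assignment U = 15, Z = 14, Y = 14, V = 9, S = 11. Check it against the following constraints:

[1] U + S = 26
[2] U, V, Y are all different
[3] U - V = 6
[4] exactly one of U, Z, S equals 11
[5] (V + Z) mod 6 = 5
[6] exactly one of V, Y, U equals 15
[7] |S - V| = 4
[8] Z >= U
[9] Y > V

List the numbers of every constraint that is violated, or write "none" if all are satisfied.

[1] U + S = 15 + 11 = 26 — holds.
[2] values 15, 9, 14 are pairwise distinct — holds.
[3] U - V = 15 - 9 = 6 — holds.
[4] U=15, Z=14, S=11; 1 of them equals 11 — holds.
[5] V + Z = 23; 23 mod 6 = 5 — holds.
[6] V=9, Y=14, U=15; 1 of them equals 15 — holds.
[7] |11 - 9| = 2, not 4 — does not hold.
[8] Z = 14, U = 15; 14 < 15 (want ≥) — does not hold.
[9] Y = 14, V = 9; 14 > 9 — holds.

No — constraints 7, 8 are not satisfied.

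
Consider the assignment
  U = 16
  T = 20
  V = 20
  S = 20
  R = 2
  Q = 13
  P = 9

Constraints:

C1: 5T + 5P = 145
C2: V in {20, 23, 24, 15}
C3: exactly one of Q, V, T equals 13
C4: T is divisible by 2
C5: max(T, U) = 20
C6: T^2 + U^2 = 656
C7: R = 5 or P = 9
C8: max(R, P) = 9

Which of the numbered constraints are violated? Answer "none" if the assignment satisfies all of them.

C1: 5T + 5P = 5(20) + 5(9) = 145 — OK.
C2: V = 20 is in {20, 23, 24, 15} — OK.
C3: Q=13, V=20, T=20; 1 of them equals 13 — OK.
C4: 20 / 2 = 10, so 2 divides 20 — OK.
C5: max(20, 16) = 20 — OK.
C6: T^2 + U^2 = 20^2 + 16^2 = 400 + 256 = 656 — OK.
C7: R = 2 ≠ 5, but P = 9 = 9 (second disjunct) — OK.
C8: max(2, 9) = 9 — OK.

No violations.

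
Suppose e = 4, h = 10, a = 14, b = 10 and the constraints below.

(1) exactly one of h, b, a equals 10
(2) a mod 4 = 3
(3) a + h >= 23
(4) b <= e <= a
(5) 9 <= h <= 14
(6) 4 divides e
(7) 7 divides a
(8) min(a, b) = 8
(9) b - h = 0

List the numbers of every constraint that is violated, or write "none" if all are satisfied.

(1) h=10, b=10, a=14; 2 of them equal 10, not exactly one  false
(2) 14 mod 4 = 2, not 3  false
(3) a + h = 14 + 10 = 24; 24 ≥ 23  true
(4) values 10, 4, 14; b = 10 is not <= e = 4  false
(5) h = 10 lies in [9, 14]  true
(6) 4 / 4 = 1, so 4 divides 4  true
(7) 14 / 7 = 2, so 7 divides 14  true
(8) min(14, 10) = 10, not 8  false
(9) b - h = 10 - 10 = 0  true

Constraints 1, 2, 4, 8 do not hold.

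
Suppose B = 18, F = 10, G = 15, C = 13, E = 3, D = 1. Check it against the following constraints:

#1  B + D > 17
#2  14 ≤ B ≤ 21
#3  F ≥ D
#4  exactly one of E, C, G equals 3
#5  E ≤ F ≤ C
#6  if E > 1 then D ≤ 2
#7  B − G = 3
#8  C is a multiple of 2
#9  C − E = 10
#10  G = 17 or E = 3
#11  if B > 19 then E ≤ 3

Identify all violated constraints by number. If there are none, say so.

Violated: 8.

#1 B + D = 18 + 1 = 19; 19 > 17  yes
#2 B = 18 lies in [14, 21]  yes
#3 F = 10, D = 1; 10 ≥ 1  yes
#4 E=3, C=13, G=15; 1 of them equals 3  yes
#5 values 3 ≤ 10 ≤ 13  yes
#6 E = 3 > 1, so we need D ≤ 2; D = 1 ≤ 2  yes
#7 B − G = 18 − 15 = 3  yes
#8 13 = 2×6 + 1, so 2 does not divide 13  no
#9 C − E = 13 − 3 = 10  yes
#10 G = 15 ≠ 17, but E = 3 = 3 (second disjunct)  yes
#11 B = 18, not > 19; antecedent false, conditional vacuously true  yes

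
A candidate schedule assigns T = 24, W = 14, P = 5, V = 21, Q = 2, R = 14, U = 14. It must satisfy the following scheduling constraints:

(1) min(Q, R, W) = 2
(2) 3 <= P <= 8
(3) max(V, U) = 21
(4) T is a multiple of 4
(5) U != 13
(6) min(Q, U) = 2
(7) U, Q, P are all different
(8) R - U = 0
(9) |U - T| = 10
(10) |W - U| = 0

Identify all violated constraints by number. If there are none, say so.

(1) min(2, 14, 14) = 2  true
(2) P = 5 lies in [3, 8]  true
(3) max(21, 14) = 21  true
(4) 24 / 4 = 6, so 4 divides 24  true
(5) U = 14, and 14 ≠ 13  true
(6) min(2, 14) = 2  true
(7) values 14, 2, 5 are pairwise distinct  true
(8) R - U = 14 - 14 = 0  true
(9) |14 - 24| = 10  true
(10) |14 - 14| = 0  true

Yes — all constraints hold.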